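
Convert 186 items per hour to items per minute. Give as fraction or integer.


Converting from per hour to per minute
Rate = 186 items per hour
Divide by 60: 186/60
= 31/10 items per minute

31/10


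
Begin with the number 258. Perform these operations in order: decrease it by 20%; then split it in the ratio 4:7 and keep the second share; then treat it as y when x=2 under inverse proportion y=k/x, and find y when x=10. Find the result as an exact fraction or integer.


Start with 258.
Step 1: Decrease by 20%: 258 * 80/100 = 1032/5
Step 2: Split 4:7, second share = 1032/5 * 7/11 = 7224/55
Step 3: Inverse prop: k = (7224/55)*2; new y = k/10 = 7224/55*2/10 = 7224/275
Final result = 7224/275

7224/275


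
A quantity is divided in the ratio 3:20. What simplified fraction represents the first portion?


Total parts = 3 + 20 = 23
First part fraction = 3/23
Simplify: 3/23 = 3/23

3/23


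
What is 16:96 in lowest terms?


Find GCD(16, 96)
GCD = 16
Divide both by 16: 16/16 = 1, 96/16 = 6
Simplified ratio = 1:6

1:6


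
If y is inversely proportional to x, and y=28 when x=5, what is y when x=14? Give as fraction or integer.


Inverse proportion: y = k/x
Find k: k = 5 * 28 = 140
Compute y at x=14: y = 140/14
y = 10

10


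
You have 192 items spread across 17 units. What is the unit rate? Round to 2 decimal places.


Total items = 192
Number of units = 17
Unit rate = 192 / 17
= 11.29 items per unit

11.29


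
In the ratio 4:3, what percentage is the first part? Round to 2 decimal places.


Total parts = 4 + 3 = 7
First part fraction = 4/7
Percentage = (4/7) * 100
= 0.571429 * 100
= 57.14%

57.14


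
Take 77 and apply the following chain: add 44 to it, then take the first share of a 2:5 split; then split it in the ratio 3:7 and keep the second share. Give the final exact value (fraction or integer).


Start with 77.
Step 1: Add 44: 77+44=121; split 2:5 first = 121*2/7 = 242/7
Step 2: Split 3:7, second share = 242/7 * 7/10 = 121/5
Final result = 121/5

121/5


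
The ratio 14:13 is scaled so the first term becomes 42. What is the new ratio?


Original ratio: 14:13
First term target: 42
Scale factor = 42 / 14 = 3
Multiply second term: 13 * 3 = 39
Equivalent ratio = 42:39

42:39


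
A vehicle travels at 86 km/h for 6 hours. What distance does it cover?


Using distance = speed * time
Speed = 86 km/h
Time = 6 hours
Distance = 86 * 6
= 516 km

516


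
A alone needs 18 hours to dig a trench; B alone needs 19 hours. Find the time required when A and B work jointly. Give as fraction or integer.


Rate of A = 1/18 job per hour
Rate of B = 1/19 job per hour
Combined rate = 1/18 + 1/19
Find common denominator: (19 + 18)/(18*19) = 37/342
Combined rate = 37/342 job per hour
Time together = 1 / (37/342) = 342/37 hours

342/37


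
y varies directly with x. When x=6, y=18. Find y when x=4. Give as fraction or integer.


Direct proportion: y = kx
Find k: k = 18/6 = 3
Compute y at x=4: y = 3 * 4
y = 12

12


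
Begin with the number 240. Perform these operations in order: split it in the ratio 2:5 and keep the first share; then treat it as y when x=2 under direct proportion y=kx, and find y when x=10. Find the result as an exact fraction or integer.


Start with 240.
Step 1: Split 2:5, first share = 240 * 2/7 = 480/7
Step 2: Direct prop: k = (480/7)/2; new y = k*10 = 480/7*10/2 = 2400/7
Final result = 2400/7

2400/7


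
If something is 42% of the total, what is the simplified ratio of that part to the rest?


Part = 42%, Remainder = 58%
Ratio = 42:58
GCD(42, 58) = 2
Simplify: 21:29 = 21:29

21:29


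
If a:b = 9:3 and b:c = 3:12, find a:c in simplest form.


Given a:b = 9:3 and b:c = 3:12
Make b consistent. Multiply first ratio by 3: a:b = 27:9
Multiply second ratio by 3: b:c = 9:36
Now b = 9 in both, so a:b:c = 27:9:36
Therefore a:c = 27:36
Simplify by GCD: a:c = 3:4

3:4


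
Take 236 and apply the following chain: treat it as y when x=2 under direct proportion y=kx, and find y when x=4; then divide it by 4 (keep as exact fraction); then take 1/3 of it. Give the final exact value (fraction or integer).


Start with 236.
Step 1: Direct prop: k = (236)/2; new y = k*4 = 236*4/2 = 472
Step 2: Divide by 4: 472 / 4 = 118
Step 3: Take 1/3: 118 * 1/3 = 118/3
Final result = 118/3

118/3


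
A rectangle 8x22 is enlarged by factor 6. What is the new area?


Original dimensions: 8 x 22
Enlargement factor = 6
New width = 8 * 6 = 48
New height = 22 * 6 = 132
New area = 48 * 132 = 6336

6336


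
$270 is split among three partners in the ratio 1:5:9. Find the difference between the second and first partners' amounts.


Total parts = 1 + 5 + 9 = 15
Value per part = 270 / 15 = 18
Shares: 1*18=18, 5*18=90, 9*18=162
Second share = 90, first share = 18
Difference = |90 - 18| = 72

72


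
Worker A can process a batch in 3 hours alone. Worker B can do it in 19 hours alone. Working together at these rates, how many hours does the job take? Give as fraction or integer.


Rate of A = 1/3 job per hour
Rate of B = 1/19 job per hour
Combined rate = 1/3 + 1/19
Find common denominator: (19 + 3)/(3*19) = 22/57
Combined rate = 22/57 job per hour
Time together = 1 / (22/57) = 57/22 hours

57/22


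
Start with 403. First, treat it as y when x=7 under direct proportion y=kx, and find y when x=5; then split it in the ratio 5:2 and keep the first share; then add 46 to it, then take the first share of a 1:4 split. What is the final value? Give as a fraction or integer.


Start with 403.
Step 1: Direct prop: k = (403)/7; new y = k*5 = 403*5/7 = 2015/7
Step 2: Split 5:2, first share = 2015/7 * 5/7 = 10075/49
Step 3: Add 46: 10075/49+46=12329/49; split 1:4 first = 12329/49*1/5 = 12329/245
Final result = 12329/245

12329/245


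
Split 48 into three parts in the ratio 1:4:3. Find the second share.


Ratio = 1:4:3
Total parts = 1 + 4 + 3 = 8
Value per part = 48 / 8 = 6
First share = 1 * 6 = 6
Middle share = 4 * 6 = 24
Third share = 3 * 6 = 18

24


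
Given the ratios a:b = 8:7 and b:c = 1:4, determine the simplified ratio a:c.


Given a:b = 8:7 and b:c = 1:4
Make b consistent. Multiply first ratio by 1: a:b = 8:7
Multiply second ratio by 7: b:c = 7:28
Now b = 7 in both, so a:b:c = 8:7:28
Therefore a:c = 8:28
Simplify by GCD: a:c = 2:7

2:7


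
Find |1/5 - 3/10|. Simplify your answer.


Simplify: 1/5 = 1/5 and 3/10 = 3/10
Find common denominator: LCD = 10
Convert: 2/10 and 3/10
Difference = |2 - 3|/10 = 1/10
Simplified = 1/10

1/10


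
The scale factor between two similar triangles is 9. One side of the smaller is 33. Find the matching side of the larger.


Similar triangles have proportional sides
Scale factor = 9
Smaller side = 33
Corresponding larger side = 33 * 9
= 297

297


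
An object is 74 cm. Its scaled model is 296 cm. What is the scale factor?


Original length = 74 cm
Scaled length = 296 cm
Scale factor = 296 / 74
= 4

4


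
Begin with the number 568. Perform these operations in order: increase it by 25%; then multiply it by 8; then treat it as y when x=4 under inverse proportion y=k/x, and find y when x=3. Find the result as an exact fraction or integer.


Start with 568.
Step 1: Increase by 25%: 568 * 125/100 = 710
Step 2: Multiply by 8: 710 * 8 = 5680
Step 3: Inverse prop: k = (5680)*4; new y = k/3 = 5680*4/3 = 22720/3
Final result = 22720/3

22720/3


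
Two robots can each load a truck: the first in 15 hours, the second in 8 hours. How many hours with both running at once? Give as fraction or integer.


Rate of A = 1/15 job per hour
Rate of B = 1/8 job per hour
Combined rate = 1/15 + 1/8
Find common denominator: (8 + 15)/(15*8) = 23/120
Combined rate = 23/120 job per hour
Time together = 1 / (23/120) = 120/23 hours

120/23


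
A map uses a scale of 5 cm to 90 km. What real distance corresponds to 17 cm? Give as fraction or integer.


Map scale: 5 cm = 90 km
Measured distance on map = 17 cm
Set up proportion: 17 * 90 / 5
= 1530 / 5
= 306 km

306


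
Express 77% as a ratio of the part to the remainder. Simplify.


Part = 77%, Remainder = 23%
Ratio = 77:23
GCD(77, 23) = 1
Simplify: 77:23 = 77:23

77:23


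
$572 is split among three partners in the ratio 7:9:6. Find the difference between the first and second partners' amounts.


Total parts = 7 + 9 + 6 = 22
Value per part = 572 / 22 = 26
Shares: 7*26=182, 9*26=234, 6*26=156
First share = 182, second share = 234
Difference = |182 - 234| = 52

52


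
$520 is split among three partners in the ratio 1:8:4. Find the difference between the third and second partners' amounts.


Total parts = 1 + 8 + 4 = 13
Value per part = 520 / 13 = 40
Shares: 1*40=40, 8*40=320, 4*40=160
Third share = 160, second share = 320
Difference = |160 - 320| = 160

160


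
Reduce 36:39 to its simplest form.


Find GCD(36, 39)
GCD = 3
Divide both by 3: 36/3 = 12, 39/3 = 13
Simplified ratio = 12:13

12:13


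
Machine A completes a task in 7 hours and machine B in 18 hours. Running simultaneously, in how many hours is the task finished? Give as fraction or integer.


Rate of A = 1/7 job per hour
Rate of B = 1/18 job per hour
Combined rate = 1/7 + 1/18
Find common denominator: (18 + 7)/(7*18) = 25/126
Combined rate = 25/126 job per hour
Time together = 1 / (25/126) = 126/25 hours

126/25


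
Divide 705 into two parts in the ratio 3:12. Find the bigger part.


Total parts = 3 + 12 = 15
Value per part = 705 / 15 = 47
First share = 3 * 47 = 141
Second share = 12 * 47 = 564
Larger share = 564

564


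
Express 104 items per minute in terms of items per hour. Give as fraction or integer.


Converting from per minute to per hour
Rate = 104 items per minute
Multiply by 60: 104 * 60
= 6240 items per hour

6240


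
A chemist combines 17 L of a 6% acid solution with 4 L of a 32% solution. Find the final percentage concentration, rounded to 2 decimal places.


Solute in mixture 1 = 6% of 17 L = 17*6/100 = 51/50 L
Solute in mixture 2 = 32% of 4 L = 4*32/100 = 32/25 L
Total solute = 51/50 + 32/25 = 23/10 L
Total volume = 17 + 4 = 21 L
Final concentration = 23/10/21 * 100 = 10.95%

10.95


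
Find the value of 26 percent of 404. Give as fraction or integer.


Compute 26% of 404
Convert percentage: 26% = 26/100
Multiply: 404 * 26/100
= 10504/100
= 2626/25

2626/25


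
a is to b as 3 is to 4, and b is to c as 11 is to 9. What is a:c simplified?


Given a:b = 3:4 and b:c = 11:9
Make b consistent. Multiply first ratio by 11: a:b = 33:44
Multiply second ratio by 4: b:c = 44:36
Now b = 44 in both, so a:b:c = 33:44:36
Therefore a:c = 33:36
Simplify by GCD: a:c = 11:12

11:12


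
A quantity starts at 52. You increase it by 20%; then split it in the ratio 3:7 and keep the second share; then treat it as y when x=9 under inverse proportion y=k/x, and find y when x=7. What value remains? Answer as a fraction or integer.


Start with 52.
Step 1: Increase by 20%: 52 * 120/100 = 312/5
Step 2: Split 3:7, second share = 312/5 * 7/10 = 1092/25
Step 3: Inverse prop: k = (1092/25)*9; new y = k/7 = 1092/25*9/7 = 1404/25
Final result = 1404/25

1404/25


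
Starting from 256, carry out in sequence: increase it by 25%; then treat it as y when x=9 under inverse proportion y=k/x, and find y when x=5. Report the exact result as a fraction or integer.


Start with 256.
Step 1: Increase by 25%: 256 * 125/100 = 320
Step 2: Inverse prop: k = (320)*9; new y = k/5 = 320*9/5 = 576
Final result = 576

576


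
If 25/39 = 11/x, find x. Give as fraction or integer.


Setting up: 25/39 = 11/x
Cross multiply: 25 * x = 39 * 11
25x = 429
x = 429/25
x = 429/25

429/25


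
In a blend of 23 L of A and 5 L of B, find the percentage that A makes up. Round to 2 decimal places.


Volume of A = 23 L
Volume of B = 5 L
Total volume = 23 + 5 = 28 L
Percentage of A = (23/28) * 100
= 82.14%

82.14


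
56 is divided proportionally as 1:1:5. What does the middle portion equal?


Ratio = 1:1:5
Total parts = 1 + 1 + 5 = 7
Value per part = 56 / 7 = 8
First share = 1 * 8 = 8
Middle share = 1 * 8 = 8
Third share = 5 * 8 = 40

8


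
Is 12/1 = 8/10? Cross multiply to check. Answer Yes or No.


Cross multiply to check 12/1 = 8/10
Left cross product: 12 * 10 = 120
Right cross product: 1 * 8 = 8
120 != 8
Not equal, so proportions differ => No

No


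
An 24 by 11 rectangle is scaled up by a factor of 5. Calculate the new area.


Original dimensions: 24 x 11
Enlargement factor = 5
New width = 24 * 5 = 120
New height = 11 * 5 = 55
New area = 120 * 55 = 6600

6600


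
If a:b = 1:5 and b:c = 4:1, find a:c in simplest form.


Given a:b = 1:5 and b:c = 4:1
Make b consistent. Multiply first ratio by 4: a:b = 4:20
Multiply second ratio by 5: b:c = 20:5
Now b = 20 in both, so a:b:c = 4:20:5
Therefore a:c = 4:5
Simplify by GCD: a:c = 4:5

4:5


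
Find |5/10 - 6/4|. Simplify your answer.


Simplify: 5/10 = 1/2 and 6/4 = 3/2
Find common denominator: LCD = 2
Convert: 1/2 and 3/2
Difference = |1 - 3|/2 = 2/2
Simplified = 1

1


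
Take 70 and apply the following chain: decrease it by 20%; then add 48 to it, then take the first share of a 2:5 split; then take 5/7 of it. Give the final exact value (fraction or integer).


Start with 70.
Step 1: Decrease by 20%: 70 * 80/100 = 56
Step 2: Add 48: 56+48=104; split 2:5 first = 104*2/7 = 208/7
Step 3: Take 5/7: 208/7 * 5/7 = 1040/49
Final result = 1040/49

1040/49


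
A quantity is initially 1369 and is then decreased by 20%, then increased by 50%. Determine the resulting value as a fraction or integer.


Start: 1369
Step 1: decrease by 20% => multiply by 80/100
  1369 * 80/100 = 5476/5
Step 2: increase by 50% => multiply by 150/100
  5476/5 * 150/100 = 8214/5
Final value = 8214/5

8214/5


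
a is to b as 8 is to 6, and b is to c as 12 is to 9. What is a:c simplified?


Given a:b = 8:6 and b:c = 12:9
Make b consistent. Multiply first ratio by 12: a:b = 96:72
Multiply second ratio by 6: b:c = 72:54
Now b = 72 in both, so a:b:c = 96:72:54
Therefore a:c = 96:54
Simplify by GCD: a:c = 16:9

16:9


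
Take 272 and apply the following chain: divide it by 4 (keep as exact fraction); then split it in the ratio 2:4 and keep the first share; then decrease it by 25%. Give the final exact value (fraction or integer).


Start with 272.
Step 1: Divide by 4: 272 / 4 = 68
Step 2: Split 2:4, first share = 68 * 2/6 = 68/3
Step 3: Decrease by 25%: 68/3 * 75/100 = 17
Final result = 17

17


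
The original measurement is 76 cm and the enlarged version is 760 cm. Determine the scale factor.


Original length = 76 cm
Scaled length = 760 cm
Scale factor = 760 / 76
= 10

10


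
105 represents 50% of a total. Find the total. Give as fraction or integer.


Given: 105 is 50% of the whole
Set up: 105 = 50/100 * whole
whole = 105 * 100 / 50
whole = 10500 / 50
whole = 210

210


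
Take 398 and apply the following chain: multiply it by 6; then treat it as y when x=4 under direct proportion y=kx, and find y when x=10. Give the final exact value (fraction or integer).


Start with 398.
Step 1: Multiply by 6: 398 * 6 = 2388
Step 2: Direct prop: k = (2388)/4; new y = k*10 = 2388*10/4 = 5970
Final result = 5970

5970


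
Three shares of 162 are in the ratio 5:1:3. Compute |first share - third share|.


Total parts = 5 + 1 + 3 = 9
Value per part = 162 / 9 = 18
Shares: 5*18=90, 1*18=18, 3*18=54
First share = 90, third share = 54
Difference = |90 - 54| = 36

36


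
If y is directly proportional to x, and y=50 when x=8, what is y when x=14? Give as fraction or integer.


Direct proportion: y = kx
Find k: k = 50/8 = 25/4
Compute y at x=14: y = 25/4 * 14
y = 175/2

175/2


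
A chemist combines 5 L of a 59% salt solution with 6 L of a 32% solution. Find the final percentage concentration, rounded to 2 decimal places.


Solute in mixture 1 = 59% of 5 L = 5*59/100 = 59/20 L
Solute in mixture 2 = 32% of 6 L = 6*32/100 = 48/25 L
Total solute = 59/20 + 48/25 = 487/100 L
Total volume = 5 + 6 = 11 L
Final concentration = 487/100/11 * 100 = 44.27%

44.27


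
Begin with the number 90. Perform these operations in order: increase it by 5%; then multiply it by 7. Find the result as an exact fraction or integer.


Start with 90.
Step 1: Increase by 5%: 90 * 105/100 = 189/2
Step 2: Multiply by 7: 189/2 * 7 = 1323/2
Final result = 1323/2

1323/2


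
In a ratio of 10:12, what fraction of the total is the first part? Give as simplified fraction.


Total parts = 10 + 12 = 22
First part fraction = 10/22
Simplify: 10/22 = 5/11

5/11


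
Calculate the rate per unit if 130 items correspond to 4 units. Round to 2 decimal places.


Total items = 130
Number of units = 4
Unit rate = 130 / 4
= 32.50 items per unit

32.50


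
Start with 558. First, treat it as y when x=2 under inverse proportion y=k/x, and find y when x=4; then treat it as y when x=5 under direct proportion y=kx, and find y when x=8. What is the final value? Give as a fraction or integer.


Start with 558.
Step 1: Inverse prop: k = (558)*2; new y = k/4 = 558*2/4 = 279
Step 2: Direct prop: k = (279)/5; new y = k*8 = 279*8/5 = 2232/5
Final result = 2232/5

2232/5


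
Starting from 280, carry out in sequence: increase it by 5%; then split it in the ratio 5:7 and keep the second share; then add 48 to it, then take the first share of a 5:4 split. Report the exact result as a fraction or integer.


Start with 280.
Step 1: Increase by 5%: 280 * 105/100 = 294
Step 2: Split 5:7, second share = 294 * 7/12 = 343/2
Step 3: Add 48: 343/2+48=439/2; split 5:4 first = 439/2*5/9 = 2195/18
Final result = 2195/18

2195/18


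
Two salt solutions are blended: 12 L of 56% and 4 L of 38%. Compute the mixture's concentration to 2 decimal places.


Solute in mixture 1 = 56% of 12 L = 12*56/100 = 168/25 L
Solute in mixture 2 = 38% of 4 L = 4*38/100 = 38/25 L
Total solute = 168/25 + 38/25 = 206/25 L
Total volume = 12 + 4 = 16 L
Final concentration = 206/25/16 * 100 = 51.50%

51.50


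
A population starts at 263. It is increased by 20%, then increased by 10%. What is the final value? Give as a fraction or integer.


Start: 263
Step 1: increase by 20% => multiply by 120/100
  263 * 120/100 = 1578/5
Step 2: increase by 10% => multiply by 110/100
  1578/5 * 110/100 = 8679/25
Final value = 8679/25

8679/25


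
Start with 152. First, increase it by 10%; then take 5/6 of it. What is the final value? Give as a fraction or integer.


Start with 152.
Step 1: Increase by 10%: 152 * 110/100 = 836/5
Step 2: Take 5/6: 836/5 * 5/6 = 418/3
Final result = 418/3

418/3


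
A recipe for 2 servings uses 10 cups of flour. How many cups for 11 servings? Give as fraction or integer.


Original: 10 cups for 2 servings
Target servings = 11
Scaling factor = 11/2
New amount = 10 * 11/2
= 110/2
= 55 cups

55


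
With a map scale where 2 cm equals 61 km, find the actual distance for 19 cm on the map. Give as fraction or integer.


Map scale: 2 cm = 61 km
Measured distance on map = 19 cm
Set up proportion: 19 * 61 / 2
= 1159 / 2
= 1159/2 km

1159/2


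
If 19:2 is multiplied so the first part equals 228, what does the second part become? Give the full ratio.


Original ratio: 19:2
First term target: 228
Scale factor = 228 / 19 = 12
Multiply second term: 2 * 12 = 24
Equivalent ratio = 228:24

228:24


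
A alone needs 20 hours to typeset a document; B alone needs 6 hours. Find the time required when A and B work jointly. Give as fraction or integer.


Rate of A = 1/20 job per hour
Rate of B = 1/6 job per hour
Combined rate = 1/20 + 1/6
Find common denominator: (6 + 20)/(20*6) = 26/120
Combined rate = 13/60 job per hour
Time together = 1 / (13/60) = 60/13 hours

60/13


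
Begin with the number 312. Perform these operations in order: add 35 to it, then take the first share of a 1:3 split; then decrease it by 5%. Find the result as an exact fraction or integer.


Start with 312.
Step 1: Add 35: 312+35=347; split 1:3 first = 347*1/4 = 347/4
Step 2: Decrease by 5%: 347/4 * 95/100 = 6593/80
Final result = 6593/80

6593/80


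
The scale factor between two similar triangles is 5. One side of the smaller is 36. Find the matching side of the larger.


Similar triangles have proportional sides
Scale factor = 5
Smaller side = 36
Corresponding larger side = 36 * 5
= 180

180


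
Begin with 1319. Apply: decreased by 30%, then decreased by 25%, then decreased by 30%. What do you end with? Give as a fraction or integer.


Start: 1319
Step 1: decrease by 30% => multiply by 70/100
  1319 * 70/100 = 9233/10
Step 2: decrease by 25% => multiply by 75/100
  9233/10 * 75/100 = 27699/40
Step 3: decrease by 30% => multiply by 70/100
  27699/40 * 70/100 = 193893/400
Final value = 193893/400

193893/400


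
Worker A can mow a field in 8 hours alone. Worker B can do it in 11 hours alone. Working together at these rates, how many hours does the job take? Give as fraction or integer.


Rate of A = 1/8 job per hour
Rate of B = 1/11 job per hour
Combined rate = 1/8 + 1/11
Find common denominator: (11 + 8)/(8*11) = 19/88
Combined rate = 19/88 job per hour
Time together = 1 / (19/88) = 88/19 hours

88/19


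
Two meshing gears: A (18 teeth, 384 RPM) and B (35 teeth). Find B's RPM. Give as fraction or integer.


Gear ratio: teeth_A * RPM_A = teeth_B * RPM_B
18 * 384 = 35 * RPM_B
6912 = 35 * RPM_B
RPM_B = 6912 / 35
RPM_B = 6912/35

6912/35


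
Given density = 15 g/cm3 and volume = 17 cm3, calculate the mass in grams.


Using mass = density * volume
Density = 15 g/cm3
Volume = 17 cm3
Mass = 15 * 17
= 255 g

255


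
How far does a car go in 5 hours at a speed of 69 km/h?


Using distance = speed * time
Speed = 69 km/h
Time = 5 hours
Distance = 69 * 5
= 345 km

345


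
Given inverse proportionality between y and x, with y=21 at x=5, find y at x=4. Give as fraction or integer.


Inverse proportion: y = k/x
Find k: k = 5 * 21 = 105
Compute y at x=4: y = 105/4
y = 105/4

105/4


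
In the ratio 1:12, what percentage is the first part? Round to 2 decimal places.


Total parts = 1 + 12 = 13
First part fraction = 1/13
Percentage = (1/13) * 100
= 0.076923 * 100
= 7.69%

7.69


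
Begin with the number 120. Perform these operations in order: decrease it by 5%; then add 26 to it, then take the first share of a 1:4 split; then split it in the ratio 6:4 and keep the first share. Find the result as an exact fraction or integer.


Start with 120.
Step 1: Decrease by 5%: 120 * 95/100 = 114
Step 2: Add 26: 114+26=140; split 1:4 first = 140*1/5 = 28
Step 3: Split 6:4, first share = 28 * 6/10 = 84/5
Final result = 84/5

84/5


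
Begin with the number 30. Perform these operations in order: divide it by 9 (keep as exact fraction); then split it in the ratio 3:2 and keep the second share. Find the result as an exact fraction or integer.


Start with 30.
Step 1: Divide by 9: 30 / 9 = 10/3
Step 2: Split 3:2, second share = 10/3 * 2/5 = 4/3
Final result = 4/3

4/3


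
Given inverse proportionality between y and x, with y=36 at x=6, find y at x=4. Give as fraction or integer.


Inverse proportion: y = k/x
Find k: k = 6 * 36 = 216
Compute y at x=4: y = 216/4
y = 54

54


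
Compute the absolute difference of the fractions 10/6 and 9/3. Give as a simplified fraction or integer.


Simplify: 10/6 = 5/3 and 9/3 = 3
Find common denominator: LCD = 3
Convert: 5/3 and 9/3
Difference = |5 - 9|/3 = 4/3
Simplified = 4/3

4/3


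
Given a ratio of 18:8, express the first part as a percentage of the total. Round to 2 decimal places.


Total parts = 18 + 8 = 26
First part fraction = 18/26
Percentage = (18/26) * 100
= 0.692308 * 100
= 69.23%

69.23


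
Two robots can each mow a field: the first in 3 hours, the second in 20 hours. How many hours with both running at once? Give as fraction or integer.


Rate of A = 1/3 job per hour
Rate of B = 1/20 job per hour
Combined rate = 1/3 + 1/20
Find common denominator: (20 + 3)/(3*20) = 23/60
Combined rate = 23/60 job per hour
Time together = 1 / (23/60) = 60/23 hours

60/23


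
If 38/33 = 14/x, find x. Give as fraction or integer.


Setting up: 38/33 = 14/x
Cross multiply: 38 * x = 33 * 14
38x = 462
x = 462/38
x = 231/19

231/19


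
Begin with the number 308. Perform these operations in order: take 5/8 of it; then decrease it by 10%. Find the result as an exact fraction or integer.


Start with 308.
Step 1: Take 5/8: 308 * 5/8 = 385/2
Step 2: Decrease by 10%: 385/2 * 90/100 = 693/4
Final result = 693/4

693/4


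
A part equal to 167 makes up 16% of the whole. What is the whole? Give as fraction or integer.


Given: 167 is 16% of the whole
Set up: 167 = 16/100 * whole
whole = 167 * 100 / 16
whole = 16700 / 16
whole = 4175/4

4175/4


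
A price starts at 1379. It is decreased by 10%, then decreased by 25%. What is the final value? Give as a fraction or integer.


Start: 1379
Step 1: decrease by 10% => multiply by 90/100
  1379 * 90/100 = 12411/10
Step 2: decrease by 25% => multiply by 75/100
  12411/10 * 75/100 = 37233/40
Final value = 37233/40

37233/40


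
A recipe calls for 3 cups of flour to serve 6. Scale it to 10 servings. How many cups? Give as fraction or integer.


Original: 3 cups for 6 servings
Target servings = 10
Scaling factor = 10/6
New amount = 3 * 10/6
= 30/6
= 5 cups

5


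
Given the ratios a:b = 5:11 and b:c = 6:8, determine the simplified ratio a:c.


Given a:b = 5:11 and b:c = 6:8
Make b consistent. Multiply first ratio by 6: a:b = 30:66
Multiply second ratio by 11: b:c = 66:88
Now b = 66 in both, so a:b:c = 30:66:88
Therefore a:c = 30:88
Simplify by GCD: a:c = 15:44

15:44


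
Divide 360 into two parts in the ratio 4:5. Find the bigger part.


Total parts = 4 + 5 = 9
Value per part = 360 / 9 = 40
First share = 4 * 40 = 160
Second share = 5 * 40 = 200
Larger share = 200

200


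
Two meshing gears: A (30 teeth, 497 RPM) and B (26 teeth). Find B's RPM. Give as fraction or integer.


Gear ratio: teeth_A * RPM_A = teeth_B * RPM_B
30 * 497 = 26 * RPM_B
14910 = 26 * RPM_B
RPM_B = 14910 / 26
RPM_B = 7455/13

7455/13


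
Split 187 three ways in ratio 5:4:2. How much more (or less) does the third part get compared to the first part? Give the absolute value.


Total parts = 5 + 4 + 2 = 11
Value per part = 187 / 11 = 17
Shares: 5*17=85, 4*17=68, 2*17=34
Third share = 34, first share = 85
Difference = |34 - 85| = 51

51


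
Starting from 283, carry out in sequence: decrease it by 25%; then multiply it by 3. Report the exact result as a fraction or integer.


Start with 283.
Step 1: Decrease by 25%: 283 * 75/100 = 849/4
Step 2: Multiply by 3: 849/4 * 3 = 2547/4
Final result = 2547/4

2547/4


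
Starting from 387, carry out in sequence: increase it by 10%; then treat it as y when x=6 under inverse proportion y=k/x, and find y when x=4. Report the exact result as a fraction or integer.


Start with 387.
Step 1: Increase by 10%: 387 * 110/100 = 4257/10
Step 2: Inverse prop: k = (4257/10)*6; new y = k/4 = 4257/10*6/4 = 12771/20
Final result = 12771/20

12771/20


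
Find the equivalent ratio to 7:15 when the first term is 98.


Original ratio: 7:15
First term target: 98
Scale factor = 98 / 7 = 14
Multiply second term: 15 * 14 = 210
Equivalent ratio = 98:210

98:210


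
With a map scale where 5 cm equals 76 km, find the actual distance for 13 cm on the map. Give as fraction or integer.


Map scale: 5 cm = 76 km
Measured distance on map = 13 cm
Set up proportion: 13 * 76 / 5
= 988 / 5
= 988/5 km

988/5


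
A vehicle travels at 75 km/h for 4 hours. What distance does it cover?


Using distance = speed * time
Speed = 75 km/h
Time = 4 hours
Distance = 75 * 4
= 300 km

300


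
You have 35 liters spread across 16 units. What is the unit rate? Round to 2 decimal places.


Total liters = 35
Number of units = 16
Unit rate = 35 / 16
= 2.19 liters per unit

2.19


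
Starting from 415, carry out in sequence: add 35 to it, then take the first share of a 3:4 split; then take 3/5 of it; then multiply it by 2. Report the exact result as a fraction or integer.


Start with 415.
Step 1: Add 35: 415+35=450; split 3:4 first = 450*3/7 = 1350/7
Step 2: Take 3/5: 1350/7 * 3/5 = 810/7
Step 3: Multiply by 2: 810/7 * 2 = 1620/7
Final result = 1620/7

1620/7


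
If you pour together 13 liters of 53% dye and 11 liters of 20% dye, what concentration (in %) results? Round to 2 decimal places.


Solute in mixture 1 = 53% of 13 L = 13*53/100 = 689/100 L
Solute in mixture 2 = 20% of 11 L = 11*20/100 = 11/5 L
Total solute = 689/100 + 11/5 = 909/100 L
Total volume = 13 + 11 = 24 L
Final concentration = 909/100/24 * 100 = 37.88%

37.88


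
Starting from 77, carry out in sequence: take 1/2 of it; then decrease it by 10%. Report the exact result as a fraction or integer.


Start with 77.
Step 1: Take 1/2: 77 * 1/2 = 77/2
Step 2: Decrease by 10%: 77/2 * 90/100 = 693/20
Final result = 693/20

693/20


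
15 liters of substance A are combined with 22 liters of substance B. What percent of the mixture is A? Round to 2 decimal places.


Volume of A = 15 L
Volume of B = 22 L
Total volume = 15 + 22 = 37 L
Percentage of A = (15/37) * 100
= 40.54%

40.54


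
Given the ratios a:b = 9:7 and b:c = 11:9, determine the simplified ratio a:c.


Given a:b = 9:7 and b:c = 11:9
Make b consistent. Multiply first ratio by 11: a:b = 99:77
Multiply second ratio by 7: b:c = 77:63
Now b = 77 in both, so a:b:c = 99:77:63
Therefore a:c = 99:63
Simplify by GCD: a:c = 11:7

11:7


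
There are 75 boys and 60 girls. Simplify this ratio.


Find GCD(75, 60)
GCD = 15
Divide both by 15: 75/15 = 5, 60/15 = 4
Simplified ratio = 5:4

5:4


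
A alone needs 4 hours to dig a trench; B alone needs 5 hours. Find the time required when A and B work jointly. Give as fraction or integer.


Rate of A = 1/4 job per hour
Rate of B = 1/5 job per hour
Combined rate = 1/4 + 1/5
Find common denominator: (5 + 4)/(4*5) = 9/20
Combined rate = 9/20 job per hour
Time together = 1 / (9/20) = 20/9 hours

20/9


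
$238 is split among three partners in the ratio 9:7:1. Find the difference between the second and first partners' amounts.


Total parts = 9 + 7 + 1 = 17
Value per part = 238 / 17 = 14
Shares: 9*14=126, 7*14=98, 1*14=14
Second share = 98, first share = 126
Difference = |98 - 126| = 28

28


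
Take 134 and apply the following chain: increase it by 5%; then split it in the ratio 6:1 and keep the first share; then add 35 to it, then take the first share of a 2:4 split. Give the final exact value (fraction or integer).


Start with 134.
Step 1: Increase by 5%: 134 * 105/100 = 1407/10
Step 2: Split 6:1, first share = 1407/10 * 6/7 = 603/5
Step 3: Add 35: 603/5+35=778/5; split 2:4 first = 778/5*2/6 = 778/15
Final result = 778/15

778/15


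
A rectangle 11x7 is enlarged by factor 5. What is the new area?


Original dimensions: 11 x 7
Enlargement factor = 5
New width = 11 * 5 = 55
New height = 7 * 5 = 35
New area = 55 * 35 = 1925

1925


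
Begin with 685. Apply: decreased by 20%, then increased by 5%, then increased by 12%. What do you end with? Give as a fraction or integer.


Start: 685
Step 1: decrease by 20% => multiply by 80/100
  685 * 80/100 = 548
Step 2: increase by 5% => multiply by 105/100
  548 * 105/100 = 2877/5
Step 3: increase by 12% => multiply by 112/100
  2877/5 * 112/100 = 80556/125
Final value = 80556/125

80556/125


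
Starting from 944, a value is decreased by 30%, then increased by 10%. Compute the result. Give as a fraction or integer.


Start: 944
Step 1: decrease by 30% => multiply by 70/100
  944 * 70/100 = 3304/5
Step 2: increase by 10% => multiply by 110/100
  3304/5 * 110/100 = 18172/25
Final value = 18172/25

18172/25


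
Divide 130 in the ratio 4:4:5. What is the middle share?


Ratio = 4:4:5
Total parts = 4 + 4 + 5 = 13
Value per part = 130 / 13 = 10
First share = 4 * 10 = 40
Middle share = 4 * 10 = 40
Third share = 5 * 10 = 50

40


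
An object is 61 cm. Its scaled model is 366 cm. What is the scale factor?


Original length = 61 cm
Scaled length = 366 cm
Scale factor = 366 / 61
= 6

6


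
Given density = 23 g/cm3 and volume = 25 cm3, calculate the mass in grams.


Using mass = density * volume
Density = 23 g/cm3
Volume = 25 cm3
Mass = 23 * 25
= 575 g

575


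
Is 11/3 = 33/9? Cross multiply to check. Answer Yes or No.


Cross multiply to check 11/3 = 33/9
Left cross product: 11 * 9 = 99
Right cross product: 3 * 33 = 99
99 = 99
Equal, so proportions match => Yes

Yes


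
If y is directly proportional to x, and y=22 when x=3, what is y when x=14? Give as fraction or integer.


Direct proportion: y = kx
Find k: k = 22/3 = 22/3
Compute y at x=14: y = 22/3 * 14
y = 308/3

308/3


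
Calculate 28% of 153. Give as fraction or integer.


Compute 28% of 153
Convert percentage: 28% = 28/100
Multiply: 153 * 28/100
= 4284/100
= 1071/25

1071/25


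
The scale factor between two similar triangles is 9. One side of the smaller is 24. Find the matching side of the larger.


Similar triangles have proportional sides
Scale factor = 9
Smaller side = 24
Corresponding larger side = 24 * 9
= 216

216


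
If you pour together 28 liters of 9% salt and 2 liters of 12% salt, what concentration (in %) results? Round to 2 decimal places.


Solute in mixture 1 = 9% of 28 L = 28*9/100 = 63/25 L
Solute in mixture 2 = 12% of 2 L = 2*12/100 = 6/25 L
Total solute = 63/25 + 6/25 = 69/25 L
Total volume = 28 + 2 = 30 L
Final concentration = 69/25/30 * 100 = 9.20%

9.20


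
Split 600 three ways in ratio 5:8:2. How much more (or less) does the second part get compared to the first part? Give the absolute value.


Total parts = 5 + 8 + 2 = 15
Value per part = 600 / 15 = 40
Shares: 5*40=200, 8*40=320, 2*40=80
Second share = 320, first share = 200
Difference = |320 - 200| = 120

120


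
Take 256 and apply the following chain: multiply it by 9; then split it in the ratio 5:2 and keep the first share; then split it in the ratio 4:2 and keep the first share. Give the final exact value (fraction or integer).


Start with 256.
Step 1: Multiply by 9: 256 * 9 = 2304
Step 2: Split 5:2, first share = 2304 * 5/7 = 11520/7
Step 3: Split 4:2, first share = 11520/7 * 4/6 = 7680/7
Final result = 7680/7

7680/7


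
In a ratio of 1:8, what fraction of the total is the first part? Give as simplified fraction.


Total parts = 1 + 8 = 9
First part fraction = 1/9
Simplify: 1/9 = 1/9

1/9


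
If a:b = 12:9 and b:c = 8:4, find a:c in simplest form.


Given a:b = 12:9 and b:c = 8:4
Make b consistent. Multiply first ratio by 8: a:b = 96:72
Multiply second ratio by 9: b:c = 72:36
Now b = 72 in both, so a:b:c = 96:72:36
Therefore a:c = 96:36
Simplify by GCD: a:c = 8:3

8:3


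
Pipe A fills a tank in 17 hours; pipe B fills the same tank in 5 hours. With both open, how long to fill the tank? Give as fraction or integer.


Rate of A = 1/17 job per hour
Rate of B = 1/5 job per hour
Combined rate = 1/17 + 1/5
Find common denominator: (5 + 17)/(17*5) = 22/85
Combined rate = 22/85 job per hour
Time together = 1 / (22/85) = 85/22 hours

85/22


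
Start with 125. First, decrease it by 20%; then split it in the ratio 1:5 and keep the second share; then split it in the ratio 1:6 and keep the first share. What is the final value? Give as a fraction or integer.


Start with 125.
Step 1: Decrease by 20%: 125 * 80/100 = 100
Step 2: Split 1:5, second share = 100 * 5/6 = 250/3
Step 3: Split 1:6, first share = 250/3 * 1/7 = 250/21
Final result = 250/21

250/21


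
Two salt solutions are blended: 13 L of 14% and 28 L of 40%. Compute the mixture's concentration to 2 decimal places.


Solute in mixture 1 = 14% of 13 L = 13*14/100 = 91/50 L
Solute in mixture 2 = 40% of 28 L = 28*40/100 = 56/5 L
Total solute = 91/50 + 56/5 = 651/50 L
Total volume = 13 + 28 = 41 L
Final concentration = 651/50/41 * 100 = 31.76%

31.76


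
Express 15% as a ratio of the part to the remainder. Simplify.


Part = 15%, Remainder = 85%
Ratio = 15:85
GCD(15, 85) = 5
Simplify: 3:17 = 3:17

3:17


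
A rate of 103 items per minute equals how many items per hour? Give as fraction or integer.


Converting from per minute to per hour
Rate = 103 items per minute
Multiply by 60: 103 * 60
= 6180 items per hour

6180


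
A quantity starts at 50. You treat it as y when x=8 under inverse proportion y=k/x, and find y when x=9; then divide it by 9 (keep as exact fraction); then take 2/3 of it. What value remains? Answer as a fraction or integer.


Start with 50.
Step 1: Inverse prop: k = (50)*8; new y = k/9 = 50*8/9 = 400/9
Step 2: Divide by 9: 400/9 / 9 = 400/81
Step 3: Take 2/3: 400/81 * 2/3 = 800/243
Final result = 800/243

800/243


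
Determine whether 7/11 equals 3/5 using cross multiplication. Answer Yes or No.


Cross multiply to check 7/11 = 3/5
Left cross product: 7 * 5 = 35
Right cross product: 11 * 3 = 33
35 != 33
Not equal, so proportions differ => No

No


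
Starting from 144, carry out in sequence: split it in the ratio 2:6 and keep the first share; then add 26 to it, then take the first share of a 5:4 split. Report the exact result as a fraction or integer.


Start with 144.
Step 1: Split 2:6, first share = 144 * 2/8 = 36
Step 2: Add 26: 36+26=62; split 5:4 first = 62*5/9 = 310/9
Final result = 310/9

310/9


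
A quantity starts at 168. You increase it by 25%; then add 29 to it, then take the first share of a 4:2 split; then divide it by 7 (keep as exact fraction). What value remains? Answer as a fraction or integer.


Start with 168.
Step 1: Increase by 25%: 168 * 125/100 = 210
Step 2: Add 29: 210+29=239; split 4:2 first = 239*4/6 = 478/3
Step 3: Divide by 7: 478/3 / 7 = 478/21
Final result = 478/21

478/21


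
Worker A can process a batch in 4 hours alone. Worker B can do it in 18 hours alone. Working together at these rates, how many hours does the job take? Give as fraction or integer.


Rate of A = 1/4 job per hour
Rate of B = 1/18 job per hour
Combined rate = 1/4 + 1/18
Find common denominator: (18 + 4)/(4*18) = 22/72
Combined rate = 11/36 job per hour
Time together = 1 / (11/36) = 36/11 hours

36/11


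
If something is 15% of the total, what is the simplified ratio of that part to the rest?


Part = 15%, Remainder = 85%
Ratio = 15:85
GCD(15, 85) = 5
Simplify: 3:17 = 3:17

3:17


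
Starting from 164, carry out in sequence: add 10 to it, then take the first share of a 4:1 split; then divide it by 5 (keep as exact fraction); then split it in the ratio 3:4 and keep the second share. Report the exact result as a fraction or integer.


Start with 164.
Step 1: Add 10: 164+10=174; split 4:1 first = 174*4/5 = 696/5
Step 2: Divide by 5: 696/5 / 5 = 696/25
Step 3: Split 3:4, second share = 696/25 * 4/7 = 2784/175
Final result = 2784/175

2784/175


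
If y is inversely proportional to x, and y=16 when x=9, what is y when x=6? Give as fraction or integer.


Inverse proportion: y = k/x
Find k: k = 9 * 16 = 144
Compute y at x=6: y = 144/6
y = 24

24


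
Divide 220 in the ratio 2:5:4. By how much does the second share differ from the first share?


Total parts = 2 + 5 + 4 = 11
Value per part = 220 / 11 = 20
Shares: 2*20=40, 5*20=100, 4*20=80
Second share = 100, first share = 40
Difference = |100 - 40| = 60

60


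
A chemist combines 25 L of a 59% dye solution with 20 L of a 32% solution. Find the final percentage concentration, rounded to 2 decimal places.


Solute in mixture 1 = 59% of 25 L = 25*59/100 = 59/4 L
Solute in mixture 2 = 32% of 20 L = 20*32/100 = 32/5 L
Total solute = 59/4 + 32/5 = 423/20 L
Total volume = 25 + 20 = 45 L
Final concentration = 423/20/45 * 100 = 47.00%

47.00


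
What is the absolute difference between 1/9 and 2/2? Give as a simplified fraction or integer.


Simplify: 1/9 = 1/9 and 2/2 = 1
Find common denominator: LCD = 9
Convert: 1/9 and 9/9
Difference = |1 - 9|/9 = 8/9
Simplified = 8/9

8/9
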